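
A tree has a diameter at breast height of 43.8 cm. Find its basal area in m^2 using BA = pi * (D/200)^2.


D/200 = 43.8/200 = 0.219 m
(D/200)^2 = 0.219^2 = 0.047961
BA = 3.141593 * 0.047961 = 0.150674 ≈ 0.1507 m^2

0.1507 m^2


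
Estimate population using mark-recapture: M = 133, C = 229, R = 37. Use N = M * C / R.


N = M * C / R = 133 * 229 / 37 = 30457 / 37 = 823.16 ≈ 823

823 individuals


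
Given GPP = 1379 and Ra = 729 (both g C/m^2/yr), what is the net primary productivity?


NPP = GPP - Ra = 1379 - 729 = 650 g C/m^2/yr

650 g C/m^2/yr


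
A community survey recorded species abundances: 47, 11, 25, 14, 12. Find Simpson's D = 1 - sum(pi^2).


Total N = 47 + 11 + 25 + 14 + 12 = 109
Per-species terms:
  p = 47/109 = 0.431193; p^2 = 0.431193^2 = 0.185927
  p = 11/109 = 0.100917; p^2 = 0.100917^2 = 0.010184
  p = 25/109 = 0.229358; p^2 = 0.229358^2 = 0.052605
  p = 14/109 = 0.128440; p^2 = 0.128440^2 = 0.016497
  p = 12/109 = 0.110092; p^2 = 0.110092^2 = 0.012120
sum(p^2) = 0.185927 + 0.010184 + 0.052605 + 0.016497 + 0.012120 = 0.277333
D = 1 - 0.277333 = 0.722667 ≈ 0.7227

0.7227


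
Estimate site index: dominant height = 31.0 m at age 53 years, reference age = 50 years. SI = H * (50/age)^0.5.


50/53 = 0.943396
(0.943396)^0.5 = 0.971286
SI = 31.0 * 0.971286 = 30.1099 ≈ 30.1 m

30.1 m


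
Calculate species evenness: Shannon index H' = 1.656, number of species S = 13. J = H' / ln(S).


ln(13) = 2.56495
J = H' / ln(S) = 1.656 / 2.56495 = 0.645627 ≈ 0.6456

0.6456


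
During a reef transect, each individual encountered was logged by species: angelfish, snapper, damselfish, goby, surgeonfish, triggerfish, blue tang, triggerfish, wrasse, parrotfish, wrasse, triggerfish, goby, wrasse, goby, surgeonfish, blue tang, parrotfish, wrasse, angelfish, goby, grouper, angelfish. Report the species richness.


Total individuals logged = 23
Distinct species (count of individuals): angelfish (3), snapper (1), damselfish (1), goby (4), surgeonfish (2), triggerfish (3), blue tang (2), wrasse (4), parrotfish (2), grouper (1)
Species richness = number of distinct species = 10

10


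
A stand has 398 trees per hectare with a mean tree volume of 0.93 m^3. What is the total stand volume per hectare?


V_stand = 398 * 0.93 = 370.14 ≈ 370.1 m^3/ha

370.1 m^3/ha


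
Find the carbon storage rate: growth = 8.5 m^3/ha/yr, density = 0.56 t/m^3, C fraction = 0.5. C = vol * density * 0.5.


C = 8.5 * 0.56 * 0.5 = 2.38 t C/ha/yr

2.38 t C/ha/yr


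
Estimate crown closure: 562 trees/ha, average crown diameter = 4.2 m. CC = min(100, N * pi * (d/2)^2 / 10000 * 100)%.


(d/2)^2 = (4.2/2)^2 = 2.1^2 = 4.41
Crown area = 3.141593 * 4.41 = 13.8544 m^2
N * area / 10000 * 100 = 562 * 13.8544 / 10000 * 100 = 77.8617
CC = min(100, 77.8617) = 77.8617 ≈ 77.9%

77.9%


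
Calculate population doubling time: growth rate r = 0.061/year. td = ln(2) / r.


td = ln(2) / 0.061 = 0.693147 / 0.061 = 11.3631 ≈ 11.4 years

11.4 years


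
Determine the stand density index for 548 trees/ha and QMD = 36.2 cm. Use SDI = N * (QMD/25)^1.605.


QMD/25 = 36.2/25 = 1.448
(1.448)^1.605 = exp(1.605 * ln(1.448)) = exp(1.605 * 0.370183) = exp(0.594144) = 1.81148
SDI = 548 * 1.81148 = 992.691 ≈ 993

993


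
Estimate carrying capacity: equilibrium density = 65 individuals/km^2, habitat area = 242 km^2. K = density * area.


K = 65 * 242 = 15730 individuals

15730 individuals


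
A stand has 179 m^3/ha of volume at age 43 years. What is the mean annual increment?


MAI = 179 / 43 = 4.1628 ≈ 4.16 m^3/ha/yr

4.16 m^3/ha/yr


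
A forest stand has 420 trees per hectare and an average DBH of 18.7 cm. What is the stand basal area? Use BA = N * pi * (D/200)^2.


(D/200)^2 = (18.7/200)^2 = 0.0935^2 = 0.00874225
Individual BA = 3.141593 * 0.00874225 = 0.0274646 m^2
Stand BA = 420 * 0.0274646 = 11.5351 ≈ 11.54 m^2/ha

11.54 m^2/ha


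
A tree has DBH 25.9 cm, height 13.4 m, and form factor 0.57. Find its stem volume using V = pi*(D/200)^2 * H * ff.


(D/200)^2 = (25.9/200)^2 = 0.1295^2 = 0.01677025
BA = 3.141593 * 0.01677025 = 0.0526853 m^2
V = 0.0526853 * 13.4 * 0.57 = 0.402410 ≈ 0.402 m^3

0.402 m^3


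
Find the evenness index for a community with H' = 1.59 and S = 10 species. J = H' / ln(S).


ln(10) = 2.30259
J = H' / ln(S) = 1.59 / 2.30259 = 0.690527 ≈ 0.6905

0.6905


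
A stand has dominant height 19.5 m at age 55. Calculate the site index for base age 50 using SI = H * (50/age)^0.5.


50/55 = 0.909091
(0.909091)^0.5 = 0.953463
SI = 19.5 * 0.953463 = 18.5925 ≈ 18.6 m

18.6 m


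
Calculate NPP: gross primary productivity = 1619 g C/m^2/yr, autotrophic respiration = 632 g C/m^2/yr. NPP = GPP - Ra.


NPP = GPP - Ra = 1619 - 632 = 987 g C/m^2/yr

987 g C/m^2/yr


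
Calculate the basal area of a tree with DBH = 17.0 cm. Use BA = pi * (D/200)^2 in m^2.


D/200 = 17.0/200 = 0.085 m
(D/200)^2 = 0.085^2 = 0.007225
BA = 3.141593 * 0.007225 = 0.0226980 ≈ 0.0227 m^2

0.0227 m^2


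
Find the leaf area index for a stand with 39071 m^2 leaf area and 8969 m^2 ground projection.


LAI = 39071 / 8969 = 4.3562 ≈ 4.36

4.36


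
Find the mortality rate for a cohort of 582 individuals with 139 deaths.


Mortality rate = 139 / 582 = 0.238832 ≈ 0.2388

0.2388


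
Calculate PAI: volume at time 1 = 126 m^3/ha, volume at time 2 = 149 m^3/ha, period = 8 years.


PAI = (V2 - V1) / period = (149 - 126) / 8 = 23 / 8 = 2.8750 ≈ 2.88 m^3/ha/yr

2.88 m^3/ha/yr


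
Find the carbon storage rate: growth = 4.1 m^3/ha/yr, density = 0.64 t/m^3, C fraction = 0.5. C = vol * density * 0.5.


C = 4.1 * 0.64 * 0.5 = 1.312 ≈ 1.31 t C/ha/yr

1.31 t C/ha/yr


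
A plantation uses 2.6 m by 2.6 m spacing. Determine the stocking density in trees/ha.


N = 10000 / 2.6^2 = 10000 / 6.76 = 1479.29 ≈ 1479 trees/ha

1479 trees/ha


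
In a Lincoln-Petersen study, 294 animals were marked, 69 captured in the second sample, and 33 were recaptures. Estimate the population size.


N = M * C / R = 294 * 69 / 33 = 20286 / 33 = 614.73 ≈ 615

615 individuals


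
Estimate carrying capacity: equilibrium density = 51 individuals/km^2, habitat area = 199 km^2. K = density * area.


K = 51 * 199 = 10149 individuals

10149 individuals


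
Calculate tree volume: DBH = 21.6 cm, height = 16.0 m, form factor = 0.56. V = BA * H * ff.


(D/200)^2 = (21.6/200)^2 = 0.108^2 = 0.011664
BA = 3.141593 * 0.011664 = 0.0366435 m^2
V = 0.0366435 * 16.0 * 0.56 = 0.328326 ≈ 0.328 m^3

0.328 m^3


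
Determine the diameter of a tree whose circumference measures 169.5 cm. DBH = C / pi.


DBH = C / pi = 169.5 / 3.141593 = 53.9535 ≈ 53.95 cm

53.95 cm


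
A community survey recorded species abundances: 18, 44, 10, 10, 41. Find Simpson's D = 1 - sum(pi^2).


Total N = 18 + 44 + 10 + 10 + 41 = 123
Per-species terms:
  p = 18/123 = 0.146341; p^2 = 0.146341^2 = 0.021416
  p = 44/123 = 0.357724; p^2 = 0.357724^2 = 0.127966
  p = 10/123 = 0.081301; p^2 = 0.081301^2 = 0.006610
  p = 10/123 = 0.081301; p^2 = 0.081301^2 = 0.006610
  p = 41/123 = 0.333333; p^2 = 0.333333^2 = 0.111111
sum(p^2) = 0.021416 + 0.127966 + 0.006610 + 0.006610 + 0.111111 = 0.273713
D = 1 - 0.273713 = 0.726287 ≈ 0.7263

0.7263


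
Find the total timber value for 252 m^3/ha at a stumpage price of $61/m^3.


Value = 252 * 61 = $15372/ha

$15372/ha


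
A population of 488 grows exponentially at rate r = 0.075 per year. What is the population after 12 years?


r*t = 0.075 * 12 = 0.9
exp(0.9) = 2.45960
N = 488 * 2.45960 = 1200.28 ≈ 1200

1200


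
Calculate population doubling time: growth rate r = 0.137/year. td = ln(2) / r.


td = ln(2) / 0.137 = 0.693147 / 0.137 = 5.05947 ≈ 5.1 years

5.1 years


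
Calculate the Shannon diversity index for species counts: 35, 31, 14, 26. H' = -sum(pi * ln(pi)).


Total N = 35 + 31 + 14 + 26 = 106
Per-species terms:
  p = 35/106 = 0.330189; ln(p) = -1.108090; p*ln(p) = 0.330189 * (-1.108090) = -0.365879
  p = 31/106 = 0.292453; ln(p) = -1.229451; p*ln(p) = 0.292453 * (-1.229451) = -0.359557
  p = 14/106 = 0.132075; ln(p) = -2.024385; p*ln(p) = 0.132075 * (-2.024385) = -0.267371
  p = 26/106 = 0.245283; ln(p) = -1.405343; p*ln(p) = 0.245283 * (-1.405343) = -0.344707
sum(p*ln(p)) = (-0.365879) + (-0.359557) + (-0.267371) + (-0.344707) = -1.337514
H' = -(-1.337514) = 1.337514 ≈ 1.3375

1.3375


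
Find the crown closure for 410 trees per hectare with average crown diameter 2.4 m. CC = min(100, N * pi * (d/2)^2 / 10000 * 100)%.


(d/2)^2 = (2.4/2)^2 = 1.2^2 = 1.44
Crown area = 3.141593 * 1.44 = 4.52389 m^2
N * area / 10000 * 100 = 410 * 4.52389 / 10000 * 100 = 18.5479
CC = min(100, 18.5479) = 18.5479 ≈ 18.5%

18.5%


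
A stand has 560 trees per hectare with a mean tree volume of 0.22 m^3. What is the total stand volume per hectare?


V_stand = 560 * 0.22 = 123.2 m^3/ha

123.2 m^3/ha


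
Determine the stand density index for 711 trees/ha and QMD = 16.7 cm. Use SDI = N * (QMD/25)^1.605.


QMD/25 = 16.7/25 = 0.668
(0.668)^1.605 = exp(1.605 * ln(0.668)) = exp(1.605 * (-0.403467)) = exp(-0.647565) = 0.523319
SDI = 711 * 0.523319 = 372.080 ≈ 372

372


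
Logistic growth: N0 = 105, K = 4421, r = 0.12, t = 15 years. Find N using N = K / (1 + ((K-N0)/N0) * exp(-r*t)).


(K - N0)/N0 = (4421 - 105)/105 = 4316/105 = 41.1048
r*t = 0.12 * 15 = 1.8; exp(-1.8) = 0.165299
41.1048 * 0.165299 = 6.79458
1 + 6.79458 = 7.79458
N = 4421 / 7.79458 = 567.189 ≈ 567

567


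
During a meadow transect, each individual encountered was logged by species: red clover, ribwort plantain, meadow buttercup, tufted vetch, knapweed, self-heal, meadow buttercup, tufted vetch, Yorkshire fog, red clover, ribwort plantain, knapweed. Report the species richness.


Total individuals logged = 12
Distinct species (count of individuals): red clover (2), ribwort plantain (2), meadow buttercup (2), tufted vetch (2), knapweed (2), self-heal (1), Yorkshire fog (1)
Species richness = number of distinct species = 7

7


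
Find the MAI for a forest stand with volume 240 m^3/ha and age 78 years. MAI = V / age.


MAI = 240 / 78 = 3.0769 ≈ 3.08 m^3/ha/yr

3.08 m^3/ha/yr


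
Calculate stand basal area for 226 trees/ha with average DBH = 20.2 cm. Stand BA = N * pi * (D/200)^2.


(D/200)^2 = (20.2/200)^2 = 0.101^2 = 0.010201
Individual BA = 3.141593 * 0.010201 = 0.0320474 m^2
Stand BA = 226 * 0.0320474 = 7.24271 ≈ 7.24 m^2/ha

7.24 m^2/ha


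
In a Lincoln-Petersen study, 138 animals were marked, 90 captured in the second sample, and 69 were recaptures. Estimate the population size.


N = M * C / R = 138 * 90 / 69 = 12420 / 69 = 180

180 individuals


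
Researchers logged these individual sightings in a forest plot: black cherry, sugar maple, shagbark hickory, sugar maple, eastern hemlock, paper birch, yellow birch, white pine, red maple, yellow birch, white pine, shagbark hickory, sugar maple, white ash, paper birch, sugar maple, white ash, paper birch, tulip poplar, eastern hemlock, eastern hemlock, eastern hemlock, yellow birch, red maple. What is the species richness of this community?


Total individuals logged = 24
Distinct species (count of individuals): black cherry (1), sugar maple (4), shagbark hickory (2), eastern hemlock (4), paper birch (3), yellow birch (3), white pine (2), red maple (2), white ash (2), tulip poplar (1)
Species richness = number of distinct species = 10

10


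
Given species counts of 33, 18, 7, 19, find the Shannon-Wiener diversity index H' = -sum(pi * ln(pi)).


Total N = 33 + 18 + 7 + 19 = 77
Per-species terms:
  p = 33/77 = 0.428571; ln(p) = -0.847299; p*ln(p) = 0.428571 * (-0.847299) = -0.363128
  p = 18/77 = 0.233766; ln(p) = -1.453435; p*ln(p) = 0.233766 * (-1.453435) = -0.339764
  p = 7/77 = 0.090909; ln(p) = -2.397896; p*ln(p) = 0.090909 * (-2.397896) = -0.217990
  p = 19/77 = 0.246753; ln(p) = -1.399367; p*ln(p) = 0.246753 * (-1.399367) = -0.345298
sum(p*ln(p)) = (-0.363128) + (-0.339764) + (-0.217990) + (-0.345298) = -1.266180
H' = -(-1.266180) = 1.266180 ≈ 1.2662

1.2662


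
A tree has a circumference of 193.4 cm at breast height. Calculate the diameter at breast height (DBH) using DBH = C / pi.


DBH = C / pi = 193.4 / 3.141593 = 61.5611 ≈ 61.56 cm

61.56 cm


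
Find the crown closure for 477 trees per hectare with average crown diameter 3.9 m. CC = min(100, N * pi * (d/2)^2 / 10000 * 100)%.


(d/2)^2 = (3.9/2)^2 = 1.95^2 = 3.8025
Crown area = 3.141593 * 3.8025 = 11.9459 m^2
N * area / 10000 * 100 = 477 * 11.9459 / 10000 * 100 = 56.9819
CC = min(100, 56.9819) = 56.9819 ≈ 57.0%

57.0%


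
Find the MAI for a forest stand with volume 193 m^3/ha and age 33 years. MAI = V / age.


MAI = 193 / 33 = 5.8485 ≈ 5.85 m^3/ha/yr

5.85 m^3/ha/yr


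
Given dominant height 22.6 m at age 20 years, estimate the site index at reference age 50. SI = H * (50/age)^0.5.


50/20 = 2.50000
(2.50000)^0.5 = 1.58114
SI = 22.6 * 1.58114 = 35.7338 ≈ 35.7 m

35.7 m


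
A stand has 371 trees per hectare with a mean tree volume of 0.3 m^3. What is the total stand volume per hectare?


V_stand = 371 * 0.3 = 111.3 m^3/ha

111.3 m^3/ha


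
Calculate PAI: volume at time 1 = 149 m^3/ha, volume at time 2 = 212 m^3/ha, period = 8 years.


PAI = (V2 - V1) / period = (212 - 149) / 8 = 63 / 8 = 7.8750 ≈ 7.88 m^3/ha/yr

7.88 m^3/ha/yr


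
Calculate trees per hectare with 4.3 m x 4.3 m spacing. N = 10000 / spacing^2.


N = 10000 / 4.3^2 = 10000 / 18.49 = 540.833 ≈ 541 trees/ha

541 trees/ha


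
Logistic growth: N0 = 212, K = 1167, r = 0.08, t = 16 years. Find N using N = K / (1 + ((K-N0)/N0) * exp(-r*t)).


(K - N0)/N0 = (1167 - 212)/212 = 955/212 = 4.50472
r*t = 0.08 * 16 = 1.28; exp(-1.28) = 0.278037
4.50472 * 0.278037 = 1.25248
1 + 1.25248 = 2.25248
N = 1167 / 2.25248 = 518.096 ≈ 518

518


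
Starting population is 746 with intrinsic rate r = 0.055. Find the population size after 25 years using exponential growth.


r*t = 0.055 * 25 = 1.375
exp(1.375) = 3.95508
N = 746 * 3.95508 = 2950.49 ≈ 2950

2950


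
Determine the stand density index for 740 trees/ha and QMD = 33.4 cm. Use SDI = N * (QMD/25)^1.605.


QMD/25 = 33.4/25 = 1.336
(1.336)^1.605 = exp(1.605 * ln(1.336)) = exp(1.605 * 0.289680) = exp(0.464936) = 1.59191
SDI = 740 * 1.59191 = 1178.01 ≈ 1178

1178


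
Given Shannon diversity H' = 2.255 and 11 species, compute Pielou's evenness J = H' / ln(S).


ln(11) = 2.39790
J = H' / ln(S) = 2.255 / 2.39790 = 0.940406 ≈ 0.9404

0.9404


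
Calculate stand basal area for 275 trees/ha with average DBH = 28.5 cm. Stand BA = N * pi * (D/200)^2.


(D/200)^2 = (28.5/200)^2 = 0.1425^2 = 0.02030625
Individual BA = 3.141593 * 0.02030625 = 0.0637940 m^2
Stand BA = 275 * 0.0637940 = 17.5434 ≈ 17.54 m^2/ha

17.54 m^2/ha


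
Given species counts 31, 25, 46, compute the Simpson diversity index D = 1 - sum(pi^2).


Total N = 31 + 25 + 46 = 102
Per-species terms:
  p = 31/102 = 0.303922; p^2 = 0.303922^2 = 0.092369
  p = 25/102 = 0.245098; p^2 = 0.245098^2 = 0.060073
  p = 46/102 = 0.450980; p^2 = 0.450980^2 = 0.203383
sum(p^2) = 0.092369 + 0.060073 + 0.203383 = 0.355825
D = 1 - 0.355825 = 0.644175 ≈ 0.6442

0.6442


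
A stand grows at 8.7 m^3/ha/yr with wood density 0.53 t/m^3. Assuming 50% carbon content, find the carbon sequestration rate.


C = 8.7 * 0.53 * 0.5 = 2.3055 ≈ 2.31 t C/ha/yr

2.31 t C/ha/yr


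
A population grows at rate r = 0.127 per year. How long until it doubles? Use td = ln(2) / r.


td = ln(2) / 0.127 = 0.693147 / 0.127 = 5.45785 ≈ 5.5 years

5.5 years


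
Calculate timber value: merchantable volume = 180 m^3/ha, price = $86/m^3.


Value = 180 * 86 = $15480/ha

$15480/ha


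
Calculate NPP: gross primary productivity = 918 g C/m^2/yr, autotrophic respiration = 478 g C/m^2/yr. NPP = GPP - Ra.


NPP = GPP - Ra = 918 - 478 = 440 g C/m^2/yr

440 g C/m^2/yr


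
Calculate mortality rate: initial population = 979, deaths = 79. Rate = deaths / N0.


Mortality rate = 79 / 979 = 0.080695 ≈ 0.0807

0.0807


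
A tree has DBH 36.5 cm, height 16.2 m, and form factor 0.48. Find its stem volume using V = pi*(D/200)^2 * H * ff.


(D/200)^2 = (36.5/200)^2 = 0.1825^2 = 0.03330625
BA = 3.141593 * 0.03330625 = 0.104635 m^2
V = 0.104635 * 16.2 * 0.48 = 0.813642 ≈ 0.814 m^3

0.814 m^3


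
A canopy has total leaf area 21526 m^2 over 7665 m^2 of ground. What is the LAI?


LAI = 21526 / 7665 = 2.8083 ≈ 2.81

2.81


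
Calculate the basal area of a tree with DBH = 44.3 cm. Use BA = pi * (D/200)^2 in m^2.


D/200 = 44.3/200 = 0.2215 m
(D/200)^2 = 0.2215^2 = 0.04906225
BA = 3.141593 * 0.04906225 = 0.154134 ≈ 0.1541 m^2

0.1541 m^2


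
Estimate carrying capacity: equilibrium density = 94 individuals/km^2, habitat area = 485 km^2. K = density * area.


K = 94 * 485 = 45590 individuals

45590 individuals


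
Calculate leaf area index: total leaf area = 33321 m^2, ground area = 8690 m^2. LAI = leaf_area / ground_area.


LAI = 33321 / 8690 = 3.8344 ≈ 3.83

3.83


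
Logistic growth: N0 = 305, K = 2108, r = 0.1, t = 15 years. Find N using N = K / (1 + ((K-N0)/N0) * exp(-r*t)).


(K - N0)/N0 = (2108 - 305)/305 = 1803/305 = 5.91148
r*t = 0.1 * 15 = 1.5; exp(-1.5) = 0.223130
5.91148 * 0.223130 = 1.31903
1 + 1.31903 = 2.31903
N = 2108 / 2.31903 = 909.001 ≈ 909

909


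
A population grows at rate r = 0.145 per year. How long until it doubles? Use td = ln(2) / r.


td = ln(2) / 0.145 = 0.693147 / 0.145 = 4.78032 ≈ 4.8 years

4.8 years


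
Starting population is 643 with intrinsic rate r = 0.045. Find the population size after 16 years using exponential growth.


r*t = 0.045 * 16 = 0.72
exp(0.72) = 2.05443
N = 643 * 2.05443 = 1321.00 ≈ 1321

1321


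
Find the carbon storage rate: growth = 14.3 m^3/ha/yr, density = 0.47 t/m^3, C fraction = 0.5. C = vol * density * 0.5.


C = 14.3 * 0.47 * 0.5 = 3.3605 ≈ 3.36 t C/ha/yr

3.36 t C/ha/yr


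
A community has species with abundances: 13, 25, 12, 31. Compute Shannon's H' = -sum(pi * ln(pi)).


Total N = 13 + 25 + 12 + 31 = 81
Per-species terms:
  p = 13/81 = 0.160494; ln(p) = -1.829499; p*ln(p) = 0.160494 * (-1.829499) = -0.293624
  p = 25/81 = 0.308642; ln(p) = -1.175573; p*ln(p) = 0.308642 * (-1.175573) = -0.362831
  p = 12/81 = 0.148148; ln(p) = -1.909544; p*ln(p) = 0.148148 * (-1.909544) = -0.282895
  p = 31/81 = 0.382716; ln(p) = -0.960462; p*ln(p) = 0.382716 * (-0.960462) = -0.367584
sum(p*ln(p)) = (-0.293624) + (-0.362831) + (-0.282895) + (-0.367584) = -1.306934
H' = -(-1.306934) = 1.306934 ≈ 1.3069

1.3069


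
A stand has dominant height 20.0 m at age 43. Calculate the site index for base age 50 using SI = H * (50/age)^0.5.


50/43 = 1.16279
(1.16279)^0.5 = 1.07833
SI = 20.0 * 1.07833 = 21.5666 ≈ 21.6 m

21.6 m


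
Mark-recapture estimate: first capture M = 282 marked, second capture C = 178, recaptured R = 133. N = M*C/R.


N = M * C / R = 282 * 178 / 133 = 50196 / 133 = 377.41 ≈ 377

377 individuals


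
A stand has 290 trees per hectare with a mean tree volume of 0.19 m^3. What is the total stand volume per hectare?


V_stand = 290 * 0.19 = 55.1 m^3/ha

55.1 m^3/ha


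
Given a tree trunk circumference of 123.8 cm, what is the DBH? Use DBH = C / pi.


DBH = C / pi = 123.8 / 3.141593 = 39.4068 ≈ 39.41 cm

39.41 cm


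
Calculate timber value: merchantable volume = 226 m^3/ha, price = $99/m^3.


Value = 226 * 99 = $22374/ha

$22374/ha


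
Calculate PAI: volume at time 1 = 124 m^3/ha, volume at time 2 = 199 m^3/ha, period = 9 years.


PAI = (V2 - V1) / period = (199 - 124) / 9 = 75 / 9 = 8.3333 ≈ 8.33 m^3/ha/yr

8.33 m^3/ha/yr


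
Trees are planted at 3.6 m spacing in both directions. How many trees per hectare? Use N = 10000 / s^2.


N = 10000 / 3.6^2 = 10000 / 12.96 = 771.605 ≈ 772 trees/ha

772 trees/ha


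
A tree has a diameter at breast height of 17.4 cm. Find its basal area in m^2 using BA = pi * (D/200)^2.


D/200 = 17.4/200 = 0.087 m
(D/200)^2 = 0.087^2 = 0.007569
BA = 3.141593 * 0.007569 = 0.0237787 ≈ 0.0238 m^2

0.0238 m^2


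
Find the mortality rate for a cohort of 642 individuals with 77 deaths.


Mortality rate = 77 / 642 = 0.119938 ≈ 0.1199

0.1199


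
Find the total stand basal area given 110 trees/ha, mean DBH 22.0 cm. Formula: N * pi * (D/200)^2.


(D/200)^2 = (22.0/200)^2 = 0.11^2 = 0.0121
Individual BA = 3.141593 * 0.0121 = 0.0380133 m^2
Stand BA = 110 * 0.0380133 = 4.18146 ≈ 4.18 m^2/ha

4.18 m^2/ha


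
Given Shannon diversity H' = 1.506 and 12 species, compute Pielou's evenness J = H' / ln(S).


ln(12) = 2.48491
J = H' / ln(S) = 1.506 / 2.48491 = 0.606058 ≈ 0.6061

0.6061


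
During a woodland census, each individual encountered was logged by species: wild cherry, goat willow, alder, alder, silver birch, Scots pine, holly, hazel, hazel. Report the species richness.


Total individuals logged = 9
Distinct species (count of individuals): wild cherry (1), goat willow (1), alder (2), silver birch (1), Scots pine (1), holly (1), hazel (2)
Species richness = number of distinct species = 7

7


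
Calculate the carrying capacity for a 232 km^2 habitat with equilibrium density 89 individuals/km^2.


K = 89 * 232 = 20648 individuals

20648 individuals


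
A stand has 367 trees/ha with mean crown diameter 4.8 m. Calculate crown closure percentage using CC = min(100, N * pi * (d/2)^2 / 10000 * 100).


(d/2)^2 = (4.8/2)^2 = 2.4^2 = 5.76
Crown area = 3.141593 * 5.76 = 18.0956 m^2
N * area / 10000 * 100 = 367 * 18.0956 / 10000 * 100 = 66.4109
CC = min(100, 66.4109) = 66.4109 ≈ 66.4%

66.4%


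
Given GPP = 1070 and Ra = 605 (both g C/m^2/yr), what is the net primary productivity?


NPP = GPP - Ra = 1070 - 605 = 465 g C/m^2/yr

465 g C/m^2/yr


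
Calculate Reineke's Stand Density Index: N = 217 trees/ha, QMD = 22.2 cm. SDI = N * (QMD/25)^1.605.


QMD/25 = 22.2/25 = 0.888
(0.888)^1.605 = exp(1.605 * ln(0.888)) = exp(1.605 * (-0.118784)) = exp(-0.190648) = 0.826423
SDI = 217 * 0.826423 = 179.334 ≈ 179

179


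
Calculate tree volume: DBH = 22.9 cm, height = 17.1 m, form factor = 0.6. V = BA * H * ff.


(D/200)^2 = (22.9/200)^2 = 0.1145^2 = 0.01311025
BA = 3.141593 * 0.01311025 = 0.0411871 m^2
V = 0.0411871 * 17.1 * 0.6 = 0.422580 ≈ 0.423 m^3

0.423 m^3


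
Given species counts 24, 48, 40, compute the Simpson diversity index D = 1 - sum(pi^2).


Total N = 24 + 48 + 40 = 112
Per-species terms:
  p = 24/112 = 0.214286; p^2 = 0.214286^2 = 0.045918
  p = 48/112 = 0.428571; p^2 = 0.428571^2 = 0.183673
  p = 40/112 = 0.357143; p^2 = 0.357143^2 = 0.127551
sum(p^2) = 0.045918 + 0.183673 + 0.127551 = 0.357142
D = 1 - 0.357142 = 0.642858 ≈ 0.6429

0.6429


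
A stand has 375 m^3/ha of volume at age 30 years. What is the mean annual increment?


MAI = 375 / 30 = 12.50 m^3/ha/yr

12.50 m^3/ha/yr


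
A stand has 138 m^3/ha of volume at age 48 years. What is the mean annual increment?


MAI = 138 / 48 = 2.8750 ≈ 2.88 m^3/ha/yr

2.88 m^3/ha/yr


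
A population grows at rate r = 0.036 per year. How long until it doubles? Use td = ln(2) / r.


td = ln(2) / 0.036 = 0.693147 / 0.036 = 19.2541 ≈ 19.3 years

19.3 years


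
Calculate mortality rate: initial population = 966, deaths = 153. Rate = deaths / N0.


Mortality rate = 153 / 966 = 0.158385 ≈ 0.1584

0.1584


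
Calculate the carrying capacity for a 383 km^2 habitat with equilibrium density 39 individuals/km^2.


K = 39 * 383 = 14937 individuals

14937 individuals


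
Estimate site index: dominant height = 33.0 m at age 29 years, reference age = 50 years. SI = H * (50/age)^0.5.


50/29 = 1.72414
(1.72414)^0.5 = 1.31307
SI = 33.0 * 1.31307 = 43.3313 ≈ 43.3 m

43.3 m


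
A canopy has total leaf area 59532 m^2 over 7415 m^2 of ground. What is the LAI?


LAI = 59532 / 7415 = 8.0286 ≈ 8.03

8.03


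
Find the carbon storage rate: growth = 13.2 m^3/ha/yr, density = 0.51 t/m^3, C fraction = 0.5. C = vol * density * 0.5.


C = 13.2 * 0.51 * 0.5 = 3.366 ≈ 3.37 t C/ha/yr

3.37 t C/ha/yr


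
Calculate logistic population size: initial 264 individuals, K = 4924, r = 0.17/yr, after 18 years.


(K - N0)/N0 = (4924 - 264)/264 = 4660/264 = 17.6515
r*t = 0.17 * 18 = 3.06; exp(-3.06) = 0.0468877
17.6515 * 0.0468877 = 0.827638
1 + 0.827638 = 1.82764
N = 4924 / 1.82764 = 2694.18 ≈ 2694

2694


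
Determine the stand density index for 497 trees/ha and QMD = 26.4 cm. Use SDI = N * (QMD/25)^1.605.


QMD/25 = 26.4/25 = 1.056
(1.056)^1.605 = exp(1.605 * ln(1.056)) = exp(1.605 * 0.0544882) = exp(0.0874536) = 1.09139
SDI = 497 * 1.09139 = 542.421 ≈ 542

542


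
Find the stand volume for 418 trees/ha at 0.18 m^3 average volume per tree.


V_stand = 418 * 0.18 = 75.24 ≈ 75.2 m^3/ha

75.2 m^3/ha


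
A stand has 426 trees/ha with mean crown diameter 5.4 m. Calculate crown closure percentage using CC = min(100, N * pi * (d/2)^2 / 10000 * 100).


(d/2)^2 = (5.4/2)^2 = 2.7^2 = 7.29
Crown area = 3.141593 * 7.29 = 22.9022 m^2
N * area / 10000 * 100 = 426 * 22.9022 / 10000 * 100 = 97.5634
CC = min(100, 97.5634) = 97.5634 ≈ 97.6%

97.6%


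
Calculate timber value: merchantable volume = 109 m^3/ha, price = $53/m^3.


Value = 109 * 53 = $5777/ha

$5777/ha


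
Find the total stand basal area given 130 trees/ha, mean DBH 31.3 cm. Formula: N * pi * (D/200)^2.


(D/200)^2 = (31.3/200)^2 = 0.1565^2 = 0.02449225
Individual BA = 3.141593 * 0.02449225 = 0.0769447 m^2
Stand BA = 130 * 0.0769447 = 10.0028 ≈ 10.00 m^2/ha

10.00 m^2/ha


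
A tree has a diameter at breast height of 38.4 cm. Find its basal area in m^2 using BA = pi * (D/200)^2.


D/200 = 38.4/200 = 0.192 m
(D/200)^2 = 0.192^2 = 0.036864
BA = 3.141593 * 0.036864 = 0.115812 ≈ 0.1158 m^2

0.1158 m^2


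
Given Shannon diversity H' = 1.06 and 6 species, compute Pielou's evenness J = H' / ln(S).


ln(6) = 1.79176
J = H' / ln(S) = 1.06 / 1.79176 = 0.591597 ≈ 0.5916

0.5916


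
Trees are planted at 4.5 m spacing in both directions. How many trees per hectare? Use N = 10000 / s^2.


N = 10000 / 4.5^2 = 10000 / 20.25 = 493.827 ≈ 494 trees/ha

494 trees/ha


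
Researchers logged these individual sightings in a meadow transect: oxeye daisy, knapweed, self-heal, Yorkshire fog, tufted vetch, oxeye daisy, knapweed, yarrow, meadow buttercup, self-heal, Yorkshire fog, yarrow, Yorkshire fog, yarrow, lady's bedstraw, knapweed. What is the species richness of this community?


Total individuals logged = 16
Distinct species (count of individuals): oxeye daisy (2), knapweed (3), self-heal (2), Yorkshire fog (3), tufted vetch (1), yarrow (3), meadow buttercup (1), lady's bedstraw (1)
Species richness = number of distinct species = 8

8


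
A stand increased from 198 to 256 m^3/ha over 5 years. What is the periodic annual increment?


PAI = (V2 - V1) / period = (256 - 198) / 5 = 58 / 5 = 11.60 m^3/ha/yr

11.60 m^3/ha/yr


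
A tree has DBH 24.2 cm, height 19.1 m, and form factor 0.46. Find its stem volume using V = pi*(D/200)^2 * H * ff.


(D/200)^2 = (24.2/200)^2 = 0.121^2 = 0.014641
BA = 3.141593 * 0.014641 = 0.0459961 m^2
V = 0.0459961 * 19.1 * 0.46 = 0.404122 ≈ 0.404 m^3

0.404 m^3


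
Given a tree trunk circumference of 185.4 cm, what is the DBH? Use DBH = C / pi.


DBH = C / pi = 185.4 / 3.141593 = 59.0146 ≈ 59.01 cm

59.01 cm


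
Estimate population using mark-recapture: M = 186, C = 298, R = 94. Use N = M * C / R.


N = M * C / R = 186 * 298 / 94 = 55428 / 94 = 589.66 ≈ 590

590 individuals


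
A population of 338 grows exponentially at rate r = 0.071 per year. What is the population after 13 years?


r*t = 0.071 * 13 = 0.923
exp(0.923) = 2.51683
N = 338 * 2.51683 = 850.689 ≈ 851

851


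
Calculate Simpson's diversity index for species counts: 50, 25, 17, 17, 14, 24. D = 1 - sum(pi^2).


Total N = 50 + 25 + 17 + 17 + 14 + 24 = 147
Per-species terms:
  p = 50/147 = 0.340136; p^2 = 0.340136^2 = 0.115692
  p = 25/147 = 0.170068; p^2 = 0.170068^2 = 0.028923
  p = 17/147 = 0.115646; p^2 = 0.115646^2 = 0.013374
  p = 17/147 = 0.115646; p^2 = 0.115646^2 = 0.013374
  p = 14/147 = 0.095238; p^2 = 0.095238^2 = 0.009070
  p = 24/147 = 0.163265; p^2 = 0.163265^2 = 0.026655
sum(p^2) = 0.115692 + 0.028923 + 0.013374 + 0.013374 + 0.009070 + 0.026655 = 0.207088
D = 1 - 0.207088 = 0.792912 ≈ 0.7929

0.7929


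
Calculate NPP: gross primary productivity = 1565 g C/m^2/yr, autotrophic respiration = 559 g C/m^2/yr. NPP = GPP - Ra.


NPP = GPP - Ra = 1565 - 559 = 1006 g C/m^2/yr

1006 g C/m^2/yr


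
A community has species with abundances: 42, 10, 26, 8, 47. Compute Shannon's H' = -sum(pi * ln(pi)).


Total N = 42 + 10 + 26 + 8 + 47 = 133
Per-species terms:
  p = 42/133 = 0.315789; ln(p) = -1.152681; p*ln(p) = 0.315789 * (-1.152681) = -0.364004
  p = 10/133 = 0.075188; ln(p) = -2.587764; p*ln(p) = 0.075188 * (-2.587764) = -0.194569
  p = 26/133 = 0.195489; ln(p) = -1.632251; p*ln(p) = 0.195489 * (-1.632251) = -0.319087
  p = 8/133 = 0.060150; ln(p) = -2.810914; p*ln(p) = 0.060150 * (-2.810914) = -0.169076
  p = 47/133 = 0.353383; ln(p) = -1.040203; p*ln(p) = 0.353383 * (-1.040203) = -0.367590
sum(p*ln(p)) = (-0.364004) + (-0.194569) + (-0.319087) + (-0.169076) + (-0.367590) = -1.414326
H' = -(-1.414326) = 1.414326 ≈ 1.4143

1.4143


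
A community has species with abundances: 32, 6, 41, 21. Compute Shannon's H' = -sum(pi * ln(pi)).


Total N = 32 + 6 + 41 + 21 = 100
Per-species terms:
  p = 32/100 = 0.320000; ln(p) = -1.139434; p*ln(p) = 0.320000 * (-1.139434) = -0.364619
  p = 6/100 = 0.060000; ln(p) = -2.813411; p*ln(p) = 0.060000 * (-2.813411) = -0.168805
  p = 41/100 = 0.410000; ln(p) = -0.891598; p*ln(p) = 0.410000 * (-0.891598) = -0.365555
  p = 21/100 = 0.210000; ln(p) = -1.560648; p*ln(p) = 0.210000 * (-1.560648) = -0.327736
sum(p*ln(p)) = (-0.364619) + (-0.168805) + (-0.365555) + (-0.327736) = -1.226715
H' = -(-1.226715) = 1.226715 ≈ 1.2267

1.2267


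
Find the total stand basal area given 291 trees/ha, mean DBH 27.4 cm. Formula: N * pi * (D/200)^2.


(D/200)^2 = (27.4/200)^2 = 0.137^2 = 0.018769
Individual BA = 3.141593 * 0.018769 = 0.0589646 m^2
Stand BA = 291 * 0.0589646 = 17.1587 ≈ 17.16 m^2/ha

17.16 m^2/ha


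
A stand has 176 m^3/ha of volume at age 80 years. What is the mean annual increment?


MAI = 176 / 80 = 2.20 m^3/ha/yr

2.20 m^3/ha/yr


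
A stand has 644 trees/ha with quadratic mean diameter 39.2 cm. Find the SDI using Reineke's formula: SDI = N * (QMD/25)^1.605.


QMD/25 = 39.2/25 = 1.568
(1.568)^1.605 = exp(1.605 * ln(1.568)) = exp(1.605 * 0.449801) = exp(0.721931) = 2.05840
SDI = 644 * 2.05840 = 1325.61 ≈ 1326

1326


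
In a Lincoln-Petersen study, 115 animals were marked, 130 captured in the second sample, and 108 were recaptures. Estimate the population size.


N = M * C / R = 115 * 130 / 108 = 14950 / 108 = 138.43 ≈ 138

138 individuals


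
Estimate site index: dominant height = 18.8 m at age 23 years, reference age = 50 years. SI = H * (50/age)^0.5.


50/23 = 2.17391
(2.17391)^0.5 = 1.47442
SI = 18.8 * 1.47442 = 27.7191 ≈ 27.7 m

27.7 m


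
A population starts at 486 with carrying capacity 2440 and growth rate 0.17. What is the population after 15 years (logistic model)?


(K - N0)/N0 = (2440 - 486)/486 = 1954/486 = 4.02058
r*t = 0.17 * 15 = 2.55; exp(-2.55) = 0.0780817
4.02058 * 0.0780817 = 0.313934
1 + 0.313934 = 1.31393
N = 2440 / 1.31393 = 1857.02 ≈ 1857

1857


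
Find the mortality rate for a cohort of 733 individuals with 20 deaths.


Mortality rate = 20 / 733 = 0.027285 ≈ 0.0273

0.0273


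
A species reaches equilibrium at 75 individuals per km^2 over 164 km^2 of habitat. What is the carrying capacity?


K = 75 * 164 = 12300 individuals

12300 individuals


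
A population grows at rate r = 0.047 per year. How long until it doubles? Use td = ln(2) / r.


td = ln(2) / 0.047 = 0.693147 / 0.047 = 14.7478 ≈ 14.7 years

14.7 years


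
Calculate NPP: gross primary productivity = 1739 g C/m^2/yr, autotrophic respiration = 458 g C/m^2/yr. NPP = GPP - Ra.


NPP = GPP - Ra = 1739 - 458 = 1281 g C/m^2/yr

1281 g C/m^2/yr


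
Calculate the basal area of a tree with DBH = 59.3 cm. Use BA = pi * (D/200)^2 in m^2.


D/200 = 59.3/200 = 0.2965 m
(D/200)^2 = 0.2965^2 = 0.08791225
BA = 3.141593 * 0.08791225 = 0.276185 ≈ 0.2762 m^2

0.2762 m^2


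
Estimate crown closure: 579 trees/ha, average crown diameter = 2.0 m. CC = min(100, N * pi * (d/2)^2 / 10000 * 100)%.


(d/2)^2 = (2.0/2)^2 = 1^2 = 1
Crown area = 3.141593 * 1 = 3.14159 m^2
N * area / 10000 * 100 = 579 * 3.14159 / 10000 * 100 = 18.1898
CC = min(100, 18.1898) = 18.1898 ≈ 18.2%

18.2%


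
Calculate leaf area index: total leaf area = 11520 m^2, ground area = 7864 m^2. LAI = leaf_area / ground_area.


LAI = 11520 / 7864 = 1.4649 ≈ 1.46

1.46


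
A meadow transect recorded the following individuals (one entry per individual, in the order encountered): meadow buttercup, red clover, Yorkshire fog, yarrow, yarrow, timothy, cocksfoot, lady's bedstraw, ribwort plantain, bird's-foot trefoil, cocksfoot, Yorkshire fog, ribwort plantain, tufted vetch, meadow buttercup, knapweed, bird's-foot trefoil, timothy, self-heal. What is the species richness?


Total individuals logged = 19
Distinct species (count of individuals): meadow buttercup (2), red clover (1), Yorkshire fog (2), yarrow (2), timothy (2), cocksfoot (2), lady's bedstraw (1), ribwort plantain (2), bird's-foot trefoil (2), tufted vetch (1), knapweed (1), self-heal (1)
Species richness = number of distinct species = 12

12


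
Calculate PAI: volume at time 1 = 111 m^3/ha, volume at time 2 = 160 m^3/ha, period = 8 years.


PAI = (V2 - V1) / period = (160 - 111) / 8 = 49 / 8 = 6.1250 ≈ 6.13 m^3/ha/yr

6.13 m^3/ha/yr


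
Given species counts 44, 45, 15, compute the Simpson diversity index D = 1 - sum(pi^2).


Total N = 44 + 45 + 15 = 104
Per-species terms:
  p = 44/104 = 0.423077; p^2 = 0.423077^2 = 0.178994
  p = 45/104 = 0.432692; p^2 = 0.432692^2 = 0.187222
  p = 15/104 = 0.144231; p^2 = 0.144231^2 = 0.020803
sum(p^2) = 0.178994 + 0.187222 + 0.020803 = 0.387019
D = 1 - 0.387019 = 0.612981 ≈ 0.6130

0.6130


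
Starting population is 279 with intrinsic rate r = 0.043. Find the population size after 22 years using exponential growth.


r*t = 0.043 * 22 = 0.946
exp(0.946) = 2.57539
N = 279 * 2.57539 = 718.534 ≈ 719

719


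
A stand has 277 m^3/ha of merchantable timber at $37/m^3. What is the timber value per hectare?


Value = 277 * 37 = $10249/ha

$10249/ha


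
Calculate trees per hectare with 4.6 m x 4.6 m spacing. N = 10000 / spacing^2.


N = 10000 / 4.6^2 = 10000 / 21.16 = 472.590 ≈ 473 trees/ha

473 trees/ha


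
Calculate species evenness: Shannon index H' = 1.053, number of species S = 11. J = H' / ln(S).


ln(11) = 2.39790
J = H' / ln(S) = 1.053 / 2.39790 = 0.439134 ≈ 0.4391

0.4391


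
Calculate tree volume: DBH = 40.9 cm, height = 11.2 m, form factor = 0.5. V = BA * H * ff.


(D/200)^2 = (40.9/200)^2 = 0.2045^2 = 0.04182025
BA = 3.141593 * 0.04182025 = 0.131382 m^2
V = 0.131382 * 11.2 * 0.5 = 0.735739 ≈ 0.736 m^3

0.736 m^3


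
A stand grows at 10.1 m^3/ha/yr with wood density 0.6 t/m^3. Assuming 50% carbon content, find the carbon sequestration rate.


C = 10.1 * 0.6 * 0.5 = 3.03 t C/ha/yr

3.03 t C/ha/yr


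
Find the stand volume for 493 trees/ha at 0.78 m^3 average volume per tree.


V_stand = 493 * 0.78 = 384.54 ≈ 384.5 m^3/ha

384.5 m^3/ha


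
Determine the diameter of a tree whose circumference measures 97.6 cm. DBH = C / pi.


DBH = C / pi = 97.6 / 3.141593 = 31.0670 ≈ 31.07 cm

31.07 cm


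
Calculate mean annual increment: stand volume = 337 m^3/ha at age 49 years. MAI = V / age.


MAI = 337 / 49 = 6.8776 ≈ 6.88 m^3/ha/yr

6.88 m^3/ha/yr


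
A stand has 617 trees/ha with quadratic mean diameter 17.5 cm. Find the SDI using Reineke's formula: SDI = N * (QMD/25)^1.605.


QMD/25 = 17.5/25 = 0.7
(0.7)^1.605 = exp(1.605 * ln(0.7)) = exp(1.605 * (-0.356675)) = exp(-0.572463) = 0.564134
SDI = 617 * 0.564134 = 348.071 ≈ 348

348


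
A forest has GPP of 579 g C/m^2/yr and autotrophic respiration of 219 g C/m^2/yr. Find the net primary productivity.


NPP = GPP - Ra = 579 - 219 = 360 g C/m^2/yr

360 g C/m^2/yr


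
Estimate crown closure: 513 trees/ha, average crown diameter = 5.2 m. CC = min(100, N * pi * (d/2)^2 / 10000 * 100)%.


(d/2)^2 = (5.2/2)^2 = 2.6^2 = 6.76
Crown area = 3.141593 * 6.76 = 21.2372 m^2
N * area / 10000 * 100 = 513 * 21.2372 / 10000 * 100 = 108.947
CC = min(100, 108.947) = 100%

100%


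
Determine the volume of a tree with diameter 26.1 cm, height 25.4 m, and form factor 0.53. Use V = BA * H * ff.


(D/200)^2 = (26.1/200)^2 = 0.1305^2 = 0.01703025
BA = 3.141593 * 0.01703025 = 0.0535021 m^2
V = 0.0535021 * 25.4 * 0.53 = 0.720245 ≈ 0.720 m^3

0.720 m^3


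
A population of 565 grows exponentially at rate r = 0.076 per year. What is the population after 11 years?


r*t = 0.076 * 11 = 0.836
exp(0.836) = 2.30712
N = 565 * 2.30712 = 1303.52 ≈ 1304

1304


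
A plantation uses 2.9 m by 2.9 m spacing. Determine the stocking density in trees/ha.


N = 10000 / 2.9^2 = 10000 / 8.41 = 1189.06 ≈ 1189 trees/ha

1189 trees/ha


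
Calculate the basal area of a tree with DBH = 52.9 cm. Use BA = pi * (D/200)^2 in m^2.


D/200 = 52.9/200 = 0.2645 m
(D/200)^2 = 0.2645^2 = 0.06996025
BA = 3.141593 * 0.06996025 = 0.219787 ≈ 0.2198 m^2

0.2198 m^2


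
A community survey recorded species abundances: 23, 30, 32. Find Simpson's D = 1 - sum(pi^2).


Total N = 23 + 30 + 32 = 85
Per-species terms:
  p = 23/85 = 0.270588; p^2 = 0.270588^2 = 0.073218
  p = 30/85 = 0.352941; p^2 = 0.352941^2 = 0.124567
  p = 32/85 = 0.376471; p^2 = 0.376471^2 = 0.141730
sum(p^2) = 0.073218 + 0.124567 + 0.141730 = 0.339515
D = 1 - 0.339515 = 0.660485 ≈ 0.6605

0.6605


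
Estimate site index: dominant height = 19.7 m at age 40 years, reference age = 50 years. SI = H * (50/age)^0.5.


50/40 = 1.25000
(1.25000)^0.5 = 1.11803
SI = 19.7 * 1.11803 = 22.0252 ≈ 22.0 m

22.0 m


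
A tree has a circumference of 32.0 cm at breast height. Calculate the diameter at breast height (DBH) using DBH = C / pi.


DBH = C / pi = 32.0 / 3.141593 = 10.1859 ≈ 10.19 cm

10.19 cm


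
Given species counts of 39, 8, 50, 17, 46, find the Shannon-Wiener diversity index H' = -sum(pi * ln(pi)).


Total N = 39 + 8 + 50 + 17 + 46 = 160
Per-species terms:
  p = 39/160 = 0.243750; ln(p) = -1.411612; p*ln(p) = 0.243750 * (-1.411612) = -0.344080
  p = 8/160 = 0.050000; ln(p) = -2.995732; p*ln(p) = 0.050000 * (-2.995732) = -0.149787
  p = 50/160 = 0.312500; ln(p) = -1.163151; p*ln(p) = 0.312500 * (-1.163151) = -0.363485
  p = 17/160 = 0.106250; ln(p) = -2.241960; p*ln(p) = 0.106250 * (-2.241960) = -0.238208
  p = 46/160 = 0.287500; ln(p) = -1.246532; p*ln(p) = 0.287500 * (-1.246532) = -0.358378
sum(p*ln(p)) = (-0.344080) + (-0.149787) + (-0.363485) + (-0.238208) + (-0.358378) = -1.453938
H' = -(-1.453938) = 1.453938 ≈ 1.4539

1.4539


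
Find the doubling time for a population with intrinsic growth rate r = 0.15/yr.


td = ln(2) / 0.15 = 0.693147 / 0.15 = 4.62098 ≈ 4.6 years

4.6 years


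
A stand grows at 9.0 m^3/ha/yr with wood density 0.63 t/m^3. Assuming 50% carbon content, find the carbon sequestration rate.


C = 9.0 * 0.63 * 0.5 = 2.835 ≈ 2.84 t C/ha/yr

2.84 t C/ha/yr


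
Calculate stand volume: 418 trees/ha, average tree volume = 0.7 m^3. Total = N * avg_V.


V_stand = 418 * 0.7 = 292.6 m^3/ha

292.6 m^3/ha
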